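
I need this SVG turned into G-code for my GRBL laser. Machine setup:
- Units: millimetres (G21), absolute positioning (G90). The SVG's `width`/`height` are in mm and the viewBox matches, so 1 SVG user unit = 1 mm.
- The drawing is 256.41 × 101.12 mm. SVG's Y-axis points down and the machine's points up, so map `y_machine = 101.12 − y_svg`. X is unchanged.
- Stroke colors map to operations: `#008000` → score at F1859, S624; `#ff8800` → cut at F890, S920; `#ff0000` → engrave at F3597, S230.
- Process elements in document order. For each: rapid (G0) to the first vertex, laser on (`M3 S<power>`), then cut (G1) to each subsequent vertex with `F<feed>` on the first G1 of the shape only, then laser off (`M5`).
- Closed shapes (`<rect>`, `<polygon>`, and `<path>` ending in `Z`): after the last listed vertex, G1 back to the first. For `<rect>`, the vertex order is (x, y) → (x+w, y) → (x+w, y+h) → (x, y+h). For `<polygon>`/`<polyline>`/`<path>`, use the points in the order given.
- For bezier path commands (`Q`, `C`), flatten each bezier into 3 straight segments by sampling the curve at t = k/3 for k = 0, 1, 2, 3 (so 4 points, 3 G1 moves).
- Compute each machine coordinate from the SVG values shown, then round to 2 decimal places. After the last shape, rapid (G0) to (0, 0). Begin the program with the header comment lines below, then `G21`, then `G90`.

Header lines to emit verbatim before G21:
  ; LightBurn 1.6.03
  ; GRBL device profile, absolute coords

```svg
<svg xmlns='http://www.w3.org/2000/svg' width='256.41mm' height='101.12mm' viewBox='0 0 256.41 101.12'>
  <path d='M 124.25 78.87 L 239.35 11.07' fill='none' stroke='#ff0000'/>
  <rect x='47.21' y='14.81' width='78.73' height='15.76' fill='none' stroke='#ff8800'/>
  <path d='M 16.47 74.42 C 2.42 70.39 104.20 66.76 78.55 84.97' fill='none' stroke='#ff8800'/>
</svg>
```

; LightBurn 1.6.03
; GRBL device profile, absolute coords
G21
G90
G0 X124.25 Y22.25
M3 S230
G1 X239.35 Y90.05 F3597
M5
G0 X47.21 Y86.31
M3 S920
G1 X125.94 Y86.31 F890
G1 X125.94 Y70.55
G1 X47.21 Y70.55
G1 X47.21 Y86.31
M5
G0 X16.47 Y26.70
M3 S920
G1 X32.02 Y29.80 F890
G1 X70.73 Y27.87
G1 X78.55 Y16.15
M5
G0 X0.00 Y0.00

viewBox `0 0 256.41 101.12` with mm width/height → 1 unit = 1 mm. Flip: y_m = 101.12 − y_svg.

**Shape 1** — `<path>` line segment, stroke `#ff0000` → engrave (S230, F3597). Machine vertices: (124.25,22.25) → (239.35,90.05). Open path.

**Shape 2** — `<rect>` rectangle, stroke `#ff8800` → cut (S920, F890). Machine vertices: (47.21,86.31) → (125.94,86.31) → (125.94,70.55) → (47.21,70.55) → (47.21,86.31). Closed: final G1 returns to the first vertex.

**Shape 3** — `<path>` cubic bezier, stroke `#ff8800` → cut (S920, F890). Control points (SVG): P0=(16.47,74.42), P1=(2.42,70.39), P2=(104.20,66.76), P3=(78.55,84.97); sampled at t=k/3. Machine vertices: (16.47,26.70) → (32.02,29.80) → (70.73,27.87) → (78.55,16.15). Open path.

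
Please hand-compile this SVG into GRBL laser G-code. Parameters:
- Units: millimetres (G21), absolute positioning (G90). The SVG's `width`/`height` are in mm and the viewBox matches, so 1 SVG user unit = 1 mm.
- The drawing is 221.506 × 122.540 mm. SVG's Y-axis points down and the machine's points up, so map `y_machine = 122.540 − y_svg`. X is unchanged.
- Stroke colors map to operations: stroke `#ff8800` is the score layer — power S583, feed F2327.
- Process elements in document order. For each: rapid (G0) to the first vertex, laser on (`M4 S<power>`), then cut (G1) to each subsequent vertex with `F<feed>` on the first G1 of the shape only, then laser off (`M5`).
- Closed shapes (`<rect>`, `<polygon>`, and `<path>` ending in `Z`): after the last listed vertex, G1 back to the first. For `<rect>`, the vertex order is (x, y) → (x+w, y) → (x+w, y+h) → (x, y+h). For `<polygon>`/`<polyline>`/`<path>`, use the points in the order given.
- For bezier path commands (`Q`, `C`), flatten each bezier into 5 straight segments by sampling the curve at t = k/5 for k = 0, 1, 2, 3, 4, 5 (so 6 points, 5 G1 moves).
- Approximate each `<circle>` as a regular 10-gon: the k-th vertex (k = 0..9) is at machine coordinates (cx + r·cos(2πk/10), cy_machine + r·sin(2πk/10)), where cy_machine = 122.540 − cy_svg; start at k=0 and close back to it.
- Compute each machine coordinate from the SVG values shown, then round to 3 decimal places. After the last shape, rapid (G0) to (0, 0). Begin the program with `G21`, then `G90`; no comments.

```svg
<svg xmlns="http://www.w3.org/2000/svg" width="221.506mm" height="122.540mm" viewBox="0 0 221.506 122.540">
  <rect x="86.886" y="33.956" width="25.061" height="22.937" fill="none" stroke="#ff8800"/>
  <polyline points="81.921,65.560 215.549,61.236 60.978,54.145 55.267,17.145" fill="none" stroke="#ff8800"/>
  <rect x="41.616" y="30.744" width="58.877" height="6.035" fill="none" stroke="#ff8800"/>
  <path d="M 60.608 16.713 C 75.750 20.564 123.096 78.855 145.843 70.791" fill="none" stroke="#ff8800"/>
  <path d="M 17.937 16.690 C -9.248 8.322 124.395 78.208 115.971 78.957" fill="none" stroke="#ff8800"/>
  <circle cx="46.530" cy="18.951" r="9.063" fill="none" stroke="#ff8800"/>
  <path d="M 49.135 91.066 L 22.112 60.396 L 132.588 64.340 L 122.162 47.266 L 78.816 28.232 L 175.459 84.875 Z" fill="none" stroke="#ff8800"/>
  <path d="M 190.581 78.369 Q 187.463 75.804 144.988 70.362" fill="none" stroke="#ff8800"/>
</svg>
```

G21
G90
G0 X86.886 Y88.584
M4 S583
G1 X111.947 Y88.584 F2327
G1 X111.947 Y65.647
G1 X86.886 Y65.647
G1 X86.886 Y88.584
M5
G0 X81.921 Y56.980
M4 S583
G1 X215.549 Y61.304 F2327
G1 X60.978 Y68.395
G1 X55.267 Y105.395
M5
G0 X41.616 Y91.796
M4 S583
G1 X100.493 Y91.796 F2327
G1 X100.493 Y85.761
G1 X41.616 Y85.761
G1 X41.616 Y91.796
M5
G0 X60.608 Y105.827
M4 S583
G1 X73.103 Y97.950 F2327
G1 X90.601 Y82.805
G1 X110.374 Y66.192
G1 X129.697 Y53.907
G1 X145.843 Y51.749
M5
G0 X17.937 Y105.850
M4 S583
G1 X18.502 Y102.659 F2327
G1 X43.127 Y87.763
G1 X77.273 Y68.235
G1 X106.401 Y51.150
G1 X115.971 Y43.583
M5
G0 X55.593 Y103.589
M4 S583
G1 X53.862 Y108.916 F2327
G1 X49.331 Y112.208
G1 X43.729 Y112.208
G1 X39.198 Y108.916
G1 X37.467 Y103.589
G1 X39.198 Y98.262
G1 X43.729 Y94.970
G1 X49.331 Y94.970
G1 X53.862 Y98.262
G1 X55.593 Y103.589
M5
G0 X49.135 Y31.474
M4 S583
G1 X22.112 Y62.144 F2327
G1 X132.588 Y58.200
G1 X122.162 Y75.274
G1 X78.816 Y94.308
G1 X175.459 Y37.665
G1 X49.135 Y31.474
M5
G0 X190.581 Y44.171
M4 S583
G1 X187.760 Y45.312 F2327
G1 X181.789 Y46.683
G1 X172.671 Y48.285
G1 X160.404 Y50.116
G1 X144.988 Y52.178
M5
G0 X0.000 Y0.000

1 u = 1 mm; y_m = 122.540 − y.

[1] `<rect>` rectangle, #ff8800→score S583 F2327: (86.886,88.584) → (111.947,88.584) → (111.947,65.647) → (86.886,65.647) → (86.886,88.584) (closed)

[2] `<polyline>` open polyline, #ff8800→score S583 F2327: (81.921,56.980) → (215.549,61.304) → (60.978,68.395) → (55.267,105.395)

[3] `<rect>` rectangle, #ff8800→score S583 F2327: (41.616,91.796) → (100.493,91.796) → (100.493,85.761) → (41.616,85.761) → (41.616,91.796) (closed)

[4] `<path>` cubic bezier, #ff8800→score S583 F2327: (60.608,105.827) → (73.103,97.950) → (90.601,82.805) → (110.374,66.192) → (129.697,53.907) → (145.843,51.749)

[5] `<path>` cubic bezier, #ff8800→score S583 F2327: (17.937,105.850) → (18.502,102.659) → (43.127,87.763) → (77.273,68.235) → (106.401,51.150) → (115.971,43.583)

[6] `<circle>` circle, #ff8800→score S583 F2327: (55.593,103.589) → (53.862,108.916) → (49.331,112.208) → (43.729,112.208) → (39.198,108.916) → (37.467,103.589) → (39.198,98.262) → (43.729,94.970) → (49.331,94.970) → (53.862,98.262) → (55.593,103.589) (closed)

[7] `<path>` closed polygon, #ff8800→score S583 F2327: (49.135,31.474) → (22.112,62.144) → (132.588,58.200) → (122.162,75.274) → (78.816,94.308) → (175.459,37.665) → (49.135,31.474) (closed)

[8] `<path>` quadratic bezier, #ff8800→score S583 F2327: (190.581,44.171) → (187.760,45.312) → (181.789,46.683) → (172.671,48.285) → (160.404,50.116) → (144.988,52.178)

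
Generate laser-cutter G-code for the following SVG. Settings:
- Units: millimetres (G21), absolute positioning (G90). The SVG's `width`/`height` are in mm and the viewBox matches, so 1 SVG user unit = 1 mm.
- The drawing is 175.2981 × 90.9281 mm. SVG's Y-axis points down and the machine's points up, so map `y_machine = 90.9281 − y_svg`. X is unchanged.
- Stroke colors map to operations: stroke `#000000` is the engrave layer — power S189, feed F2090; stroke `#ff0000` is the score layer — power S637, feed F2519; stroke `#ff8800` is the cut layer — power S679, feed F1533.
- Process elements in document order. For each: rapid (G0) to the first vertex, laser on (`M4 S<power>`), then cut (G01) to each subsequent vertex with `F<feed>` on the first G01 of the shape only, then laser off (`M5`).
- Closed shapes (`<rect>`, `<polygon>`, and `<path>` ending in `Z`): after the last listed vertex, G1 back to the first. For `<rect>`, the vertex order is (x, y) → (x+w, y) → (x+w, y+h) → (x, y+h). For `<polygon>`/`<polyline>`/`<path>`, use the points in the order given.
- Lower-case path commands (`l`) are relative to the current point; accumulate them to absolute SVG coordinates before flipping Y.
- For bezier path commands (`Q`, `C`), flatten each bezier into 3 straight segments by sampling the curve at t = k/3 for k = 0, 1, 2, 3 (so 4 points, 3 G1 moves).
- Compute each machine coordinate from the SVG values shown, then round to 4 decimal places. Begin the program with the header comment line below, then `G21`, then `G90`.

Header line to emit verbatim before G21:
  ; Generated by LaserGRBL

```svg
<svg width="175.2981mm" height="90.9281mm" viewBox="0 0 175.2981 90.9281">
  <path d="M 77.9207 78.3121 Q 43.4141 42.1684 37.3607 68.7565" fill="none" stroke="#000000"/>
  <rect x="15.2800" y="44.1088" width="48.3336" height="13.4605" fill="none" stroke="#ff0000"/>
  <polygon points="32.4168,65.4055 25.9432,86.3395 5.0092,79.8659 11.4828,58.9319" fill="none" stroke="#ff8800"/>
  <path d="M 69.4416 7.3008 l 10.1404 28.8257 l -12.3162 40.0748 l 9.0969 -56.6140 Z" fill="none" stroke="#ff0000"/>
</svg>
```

viewBox `0 0 175.2981 90.9281` with mm width/height → 1 unit = 1 mm. Flip: y_m = 90.9281 − y_svg.

**Shape 1** — `<path>` quadratic bezier, stroke `#000000` → engrave (S189, F2090). Control points (SVG): P0=(77.9207,78.3121), P1=(43.4141,42.1684), P2=(37.3607,68.7565); sampled at t=k/3. Machine vertices: (77.9207,12.6160) → (58.0778,29.7416) → (44.5578,32.9268) → (37.3607,22.1716). Open path.

**Shape 2** — `<rect>` rectangle, stroke `#ff0000` → score (S637, F2519). Machine vertices: (15.2800,46.8193) → (63.6136,46.8193) → (63.6136,33.3588) → (15.2800,33.3588) → (15.2800,46.8193). Closed: final G1 returns to the first vertex.

**Shape 3** — `<polygon>` regular polygon, stroke `#ff8800` → cut (S679, F1533). Machine vertices: (32.4168,25.5226) → (25.9432,4.5886) → (5.0092,11.0622) → (11.4828,31.9962) → (32.4168,25.5226). Closed: final G1 returns to the first vertex.

**Shape 4** — `<path>` closed polygon, stroke `#ff0000` → score (S637, F2519). Machine vertices: (69.4416,83.6273) → (79.5820,54.8016) → (67.2658,14.7268) → (76.3627,71.3408) → (69.4416,83.6273). Closed: final G1 returns to the first vertex.

; Generated by LaserGRBL
G21
G90
G0 X77.9207 Y12.6160
M4 S189
G01 X58.0778 Y29.7416 F2090
G01 X44.5578 Y32.9268
G01 X37.3607 Y22.1716
M5
G0 X15.2800 Y46.8193
M4 S637
G01 X63.6136 Y46.8193 F2519
G01 X63.6136 Y33.3588
G01 X15.2800 Y33.3588
G01 X15.2800 Y46.8193
M5
G0 X32.4168 Y25.5226
M4 S679
G01 X25.9432 Y4.5886 F1533
G01 X5.0092 Y11.0622
G01 X11.4828 Y31.9962
G01 X32.4168 Y25.5226
M5
G0 X69.4416 Y83.6273
M4 S637
G01 X79.5820 Y54.8016 F2519
G01 X67.2658 Y14.7268
G01 X76.3627 Y71.3408
G01 X69.4416 Y83.6273
M5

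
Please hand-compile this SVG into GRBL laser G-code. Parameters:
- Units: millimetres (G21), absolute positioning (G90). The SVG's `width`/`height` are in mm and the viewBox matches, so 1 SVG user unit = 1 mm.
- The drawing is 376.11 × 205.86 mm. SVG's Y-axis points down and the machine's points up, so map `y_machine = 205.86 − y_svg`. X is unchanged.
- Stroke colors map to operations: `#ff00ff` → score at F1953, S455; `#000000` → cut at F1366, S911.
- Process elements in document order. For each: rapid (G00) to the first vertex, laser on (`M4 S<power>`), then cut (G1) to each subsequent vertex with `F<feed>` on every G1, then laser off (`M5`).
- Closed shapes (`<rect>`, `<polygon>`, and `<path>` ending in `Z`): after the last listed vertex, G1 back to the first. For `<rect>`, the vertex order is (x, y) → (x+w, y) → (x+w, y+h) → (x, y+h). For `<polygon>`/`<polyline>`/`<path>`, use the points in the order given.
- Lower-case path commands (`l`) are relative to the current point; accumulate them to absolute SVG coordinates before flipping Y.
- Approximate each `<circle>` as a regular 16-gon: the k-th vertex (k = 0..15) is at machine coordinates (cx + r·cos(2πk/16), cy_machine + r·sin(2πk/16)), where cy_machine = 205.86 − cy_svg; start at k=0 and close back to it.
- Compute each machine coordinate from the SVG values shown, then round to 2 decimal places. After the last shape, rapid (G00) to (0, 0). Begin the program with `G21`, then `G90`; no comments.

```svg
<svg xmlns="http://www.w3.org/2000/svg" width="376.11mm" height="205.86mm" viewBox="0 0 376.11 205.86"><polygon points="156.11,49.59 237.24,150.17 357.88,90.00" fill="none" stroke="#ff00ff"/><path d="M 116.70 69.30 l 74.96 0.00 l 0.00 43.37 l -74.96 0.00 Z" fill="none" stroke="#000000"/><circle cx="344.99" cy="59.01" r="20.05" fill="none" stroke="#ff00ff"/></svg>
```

1 u = 1 mm; y_m = 205.86 − y.

[1] `<polygon>` closed polygon, #ff00ff→score S455 F1953: (156.11,156.27) → (237.24,55.69) → (357.88,115.86) → (156.11,156.27) (closed)

[2] `<path>` rectangle, #000000→cut S911 F1366: (116.70,136.56) → (191.66,136.56) → (191.66,93.19) → (116.70,93.19) → (116.70,136.56) (closed)

[3] `<circle>` circle, #ff00ff→score S455 F1953: (365.04,146.85) → (363.51,154.52) → (359.17,161.03) → (352.66,165.37) → (344.99,166.90) → (337.32,165.37) → (330.81,161.03) → (326.47,154.52) → (324.94,146.85) → (326.47,139.18) → (330.81,132.67) → (337.32,128.33) → (344.99,126.80) → (352.66,128.33) → (359.17,132.67) → (363.51,139.18) → (365.04,146.85) (closed)

G21
G90
G00 X156.11 Y156.27
M4 S455
G1 X237.24 Y55.69 F1953
G1 X357.88 Y115.86 F1953
G1 X156.11 Y156.27 F1953
M5
G00 X116.70 Y136.56
M4 S911
G1 X191.66 Y136.56 F1366
G1 X191.66 Y93.19 F1366
G1 X116.70 Y93.19 F1366
G1 X116.70 Y136.56 F1366
M5
G00 X365.04 Y146.85
M4 S455
G1 X363.51 Y154.52 F1953
G1 X359.17 Y161.03 F1953
G1 X352.66 Y165.37 F1953
G1 X344.99 Y166.90 F1953
G1 X337.32 Y165.37 F1953
G1 X330.81 Y161.03 F1953
G1 X326.47 Y154.52 F1953
G1 X324.94 Y146.85 F1953
G1 X326.47 Y139.18 F1953
G1 X330.81 Y132.67 F1953
G1 X337.32 Y128.33 F1953
G1 X344.99 Y126.80 F1953
G1 X352.66 Y128.33 F1953
G1 X359.17 Y132.67 F1953
G1 X363.51 Y139.18 F1953
G1 X365.04 Y146.85 F1953
M5
G00 X0.00 Y0.00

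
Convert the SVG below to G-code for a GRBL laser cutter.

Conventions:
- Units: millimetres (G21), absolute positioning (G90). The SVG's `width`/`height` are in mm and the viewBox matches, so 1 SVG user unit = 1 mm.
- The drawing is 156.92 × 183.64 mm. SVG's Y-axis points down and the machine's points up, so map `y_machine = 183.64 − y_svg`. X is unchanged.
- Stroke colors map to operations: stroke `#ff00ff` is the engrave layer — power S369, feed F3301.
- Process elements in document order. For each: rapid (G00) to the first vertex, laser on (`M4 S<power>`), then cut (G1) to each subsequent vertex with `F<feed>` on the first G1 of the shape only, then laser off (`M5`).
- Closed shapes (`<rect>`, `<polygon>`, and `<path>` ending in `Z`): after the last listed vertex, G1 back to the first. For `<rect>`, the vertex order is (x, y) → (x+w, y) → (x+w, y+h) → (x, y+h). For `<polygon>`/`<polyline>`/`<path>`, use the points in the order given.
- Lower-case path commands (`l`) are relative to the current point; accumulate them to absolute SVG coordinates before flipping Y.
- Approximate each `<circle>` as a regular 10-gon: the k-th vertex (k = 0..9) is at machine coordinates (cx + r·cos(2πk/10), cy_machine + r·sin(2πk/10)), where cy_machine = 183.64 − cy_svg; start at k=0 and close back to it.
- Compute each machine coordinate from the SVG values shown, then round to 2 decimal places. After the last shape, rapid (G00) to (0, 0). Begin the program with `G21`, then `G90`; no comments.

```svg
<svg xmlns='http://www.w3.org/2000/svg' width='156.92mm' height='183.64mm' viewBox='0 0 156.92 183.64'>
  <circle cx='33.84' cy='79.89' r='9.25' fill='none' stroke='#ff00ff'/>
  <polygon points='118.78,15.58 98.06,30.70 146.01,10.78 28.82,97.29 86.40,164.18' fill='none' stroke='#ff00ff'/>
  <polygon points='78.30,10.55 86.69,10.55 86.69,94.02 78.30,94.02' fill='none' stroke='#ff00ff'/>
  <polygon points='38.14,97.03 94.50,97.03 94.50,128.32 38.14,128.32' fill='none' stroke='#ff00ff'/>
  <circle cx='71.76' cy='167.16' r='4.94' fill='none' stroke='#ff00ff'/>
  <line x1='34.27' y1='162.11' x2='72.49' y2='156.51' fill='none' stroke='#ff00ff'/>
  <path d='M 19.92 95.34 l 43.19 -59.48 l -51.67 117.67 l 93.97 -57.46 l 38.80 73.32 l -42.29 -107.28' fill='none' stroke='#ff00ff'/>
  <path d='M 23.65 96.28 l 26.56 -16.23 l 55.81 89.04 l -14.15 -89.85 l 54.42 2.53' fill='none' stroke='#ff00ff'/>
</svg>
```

Since the viewBox matches the mm dimensions, user units are millimetres directly. The only transform is the Y-flip y_m = 183.64 − y_svg.

Shape 1 is a circle drawn with `<circle>`. Its stroke #ff00ff means engrave at S369, F3301. After flipping Y the toolpath is (43.09,103.75) → (41.32,109.19) → (36.70,112.55) → (30.98,112.55) → (26.36,109.19) → (24.59,103.75) → (26.36,98.31) → (30.98,94.95) → (36.70,94.95) → (41.32,98.31) → (43.09,103.75), returning to the start.

Shape 2 is a closed polygon drawn with `<polygon>`. Its stroke #ff00ff means engrave at S369, F3301. After flipping Y the toolpath is (118.78,168.06) → (98.06,152.94) → (146.01,172.86) → (28.82,86.35) → (86.40,19.46) → (118.78,168.06), returning to the start.

Shape 3 is a rectangle drawn with `<polygon>`. Its stroke #ff00ff means engrave at S369, F3301. After flipping Y the toolpath is (78.30,173.09) → (86.69,173.09) → (86.69,89.62) → (78.30,89.62) → (78.30,173.09), returning to the start.

Shape 4 is a rectangle drawn with `<polygon>`. Its stroke #ff00ff means engrave at S369, F3301. After flipping Y the toolpath is (38.14,86.61) → (94.50,86.61) → (94.50,55.32) → (38.14,55.32) → (38.14,86.61), returning to the start.

Shape 5 is a circle drawn with `<circle>`. Its stroke #ff00ff means engrave at S369, F3301. After flipping Y the toolpath is (76.70,16.48) → (75.76,19.38) → (73.29,21.18) → (70.23,21.18) → (67.76,19.38) → (66.82,16.48) → (67.76,13.58) → (70.23,11.78) → (73.29,11.78) → (75.76,13.58) → (76.70,16.48), returning to the start.

Shape 6 is a line segment drawn with `<line>`. Its stroke #ff00ff means engrave at S369, F3301. After flipping Y the toolpath is (34.27,21.53) → (72.49,27.13).

Shape 7 is a open polyline drawn with `<path>`. Its stroke #ff00ff means engrave at S369, F3301. After flipping Y the toolpath is (19.92,88.30) → (63.11,147.78) → (11.44,30.11) → (105.41,87.57) → (144.21,14.25) → (101.92,121.53).

Shape 8 is a open polyline drawn with `<path>`. Its stroke #ff00ff means engrave at S369, F3301. After flipping Y the toolpath is (23.65,87.36) → (50.21,103.59) → (106.02,14.55) → (91.87,104.40) → (146.29,101.87).

G21
G90
G00 X43.09 Y103.75
M4 S369
G1 X41.32 Y109.19 F3301
G1 X36.70 Y112.55
G1 X30.98 Y112.55
G1 X26.36 Y109.19
G1 X24.59 Y103.75
G1 X26.36 Y98.31
G1 X30.98 Y94.95
G1 X36.70 Y94.95
G1 X41.32 Y98.31
G1 X43.09 Y103.75
M5
G00 X118.78 Y168.06
M4 S369
G1 X98.06 Y152.94 F3301
G1 X146.01 Y172.86
G1 X28.82 Y86.35
G1 X86.40 Y19.46
G1 X118.78 Y168.06
M5
G00 X78.30 Y173.09
M4 S369
G1 X86.69 Y173.09 F3301
G1 X86.69 Y89.62
G1 X78.30 Y89.62
G1 X78.30 Y173.09
M5
G00 X38.14 Y86.61
M4 S369
G1 X94.50 Y86.61 F3301
G1 X94.50 Y55.32
G1 X38.14 Y55.32
G1 X38.14 Y86.61
M5
G00 X76.70 Y16.48
M4 S369
G1 X75.76 Y19.38 F3301
G1 X73.29 Y21.18
G1 X70.23 Y21.18
G1 X67.76 Y19.38
G1 X66.82 Y16.48
G1 X67.76 Y13.58
G1 X70.23 Y11.78
G1 X73.29 Y11.78
G1 X75.76 Y13.58
G1 X76.70 Y16.48
M5
G00 X34.27 Y21.53
M4 S369
G1 X72.49 Y27.13 F3301
M5
G00 X19.92 Y88.30
M4 S369
G1 X63.11 Y147.78 F3301
G1 X11.44 Y30.11
G1 X105.41 Y87.57
G1 X144.21 Y14.25
G1 X101.92 Y121.53
M5
G00 X23.65 Y87.36
M4 S369
G1 X50.21 Y103.59 F3301
G1 X106.02 Y14.55
G1 X91.87 Y104.40
G1 X146.29 Y101.87
M5
G00 X0.00 Y0.00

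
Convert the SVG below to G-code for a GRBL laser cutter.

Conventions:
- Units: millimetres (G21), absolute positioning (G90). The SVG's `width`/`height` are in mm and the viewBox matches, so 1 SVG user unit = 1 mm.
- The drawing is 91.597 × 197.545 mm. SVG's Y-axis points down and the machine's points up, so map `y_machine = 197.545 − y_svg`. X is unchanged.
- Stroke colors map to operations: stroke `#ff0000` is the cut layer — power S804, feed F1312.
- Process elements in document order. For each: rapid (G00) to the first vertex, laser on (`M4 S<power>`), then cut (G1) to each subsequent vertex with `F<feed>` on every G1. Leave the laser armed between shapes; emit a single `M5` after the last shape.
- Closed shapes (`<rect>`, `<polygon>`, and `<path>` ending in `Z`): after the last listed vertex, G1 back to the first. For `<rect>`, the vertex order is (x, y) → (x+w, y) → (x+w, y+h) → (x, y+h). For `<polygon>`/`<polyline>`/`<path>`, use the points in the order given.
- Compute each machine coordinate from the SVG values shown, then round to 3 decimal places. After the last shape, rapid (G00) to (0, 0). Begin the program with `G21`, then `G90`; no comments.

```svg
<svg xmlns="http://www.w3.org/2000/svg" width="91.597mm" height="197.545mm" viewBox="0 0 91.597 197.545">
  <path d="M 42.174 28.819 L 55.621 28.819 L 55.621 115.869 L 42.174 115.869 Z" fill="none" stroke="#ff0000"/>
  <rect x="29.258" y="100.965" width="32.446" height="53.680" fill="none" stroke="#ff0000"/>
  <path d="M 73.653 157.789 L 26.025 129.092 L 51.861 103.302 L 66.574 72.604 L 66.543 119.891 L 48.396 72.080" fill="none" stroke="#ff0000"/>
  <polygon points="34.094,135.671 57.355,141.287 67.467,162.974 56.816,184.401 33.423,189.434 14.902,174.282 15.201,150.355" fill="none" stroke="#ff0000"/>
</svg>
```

G21
G90
G00 X42.174 Y168.726
M4 S804
G1 X55.621 Y168.726 F1312
G1 X55.621 Y81.676 F1312
G1 X42.174 Y81.676 F1312
G1 X42.174 Y168.726 F1312
G00 X29.258 Y96.580
M4 S804
G1 X61.704 Y96.580 F1312
G1 X61.704 Y42.900 F1312
G1 X29.258 Y42.900 F1312
G1 X29.258 Y96.580 F1312
G00 X73.653 Y39.756
M4 S804
G1 X26.025 Y68.453 F1312
G1 X51.861 Y94.243 F1312
G1 X66.574 Y124.941 F1312
G1 X66.543 Y77.654 F1312
G1 X48.396 Y125.465 F1312
G00 X34.094 Y61.874
M4 S804
G1 X57.355 Y56.258 F1312
G1 X67.467 Y34.571 F1312
G1 X56.816 Y13.144 F1312
G1 X33.423 Y8.111 F1312
G1 X14.902 Y23.263 F1312
G1 X15.201 Y47.190 F1312
G1 X34.094 Y61.874 F1312
M5
G00 X0.000 Y0.000

Since the viewBox matches the mm dimensions, user units are millimetres directly. The only transform is the Y-flip y_m = 197.545 − y_svg.

Shape 1 is a rectangle drawn with `<path>`. Its stroke #ff0000 means cut at S804, F1312. After flipping Y the toolpath is (42.174,168.726) → (55.621,168.726) → (55.621,81.676) → (42.174,81.676) → (42.174,168.726), returning to the start.

Shape 2 is a rectangle drawn with `<rect>`. Its stroke #ff0000 means cut at S804, F1312. After flipping Y the toolpath is (29.258,96.580) → (61.704,96.580) → (61.704,42.900) → (29.258,42.900) → (29.258,96.580), returning to the start.

Shape 3 is a open polyline drawn with `<path>`. Its stroke #ff0000 means cut at S804, F1312. After flipping Y the toolpath is (73.653,39.756) → (26.025,68.453) → (51.861,94.243) → (66.574,124.941) → (66.543,77.654) → (48.396,125.465).

Shape 4 is a regular polygon drawn with `<polygon>`. Its stroke #ff0000 means cut at S804, F1312. After flipping Y the toolpath is (34.094,61.874) → (57.355,56.258) → (67.467,34.571) → (56.816,13.144) → (33.423,8.111) → (14.902,23.263) → (15.201,47.190) → (34.094,61.874), returning to the start.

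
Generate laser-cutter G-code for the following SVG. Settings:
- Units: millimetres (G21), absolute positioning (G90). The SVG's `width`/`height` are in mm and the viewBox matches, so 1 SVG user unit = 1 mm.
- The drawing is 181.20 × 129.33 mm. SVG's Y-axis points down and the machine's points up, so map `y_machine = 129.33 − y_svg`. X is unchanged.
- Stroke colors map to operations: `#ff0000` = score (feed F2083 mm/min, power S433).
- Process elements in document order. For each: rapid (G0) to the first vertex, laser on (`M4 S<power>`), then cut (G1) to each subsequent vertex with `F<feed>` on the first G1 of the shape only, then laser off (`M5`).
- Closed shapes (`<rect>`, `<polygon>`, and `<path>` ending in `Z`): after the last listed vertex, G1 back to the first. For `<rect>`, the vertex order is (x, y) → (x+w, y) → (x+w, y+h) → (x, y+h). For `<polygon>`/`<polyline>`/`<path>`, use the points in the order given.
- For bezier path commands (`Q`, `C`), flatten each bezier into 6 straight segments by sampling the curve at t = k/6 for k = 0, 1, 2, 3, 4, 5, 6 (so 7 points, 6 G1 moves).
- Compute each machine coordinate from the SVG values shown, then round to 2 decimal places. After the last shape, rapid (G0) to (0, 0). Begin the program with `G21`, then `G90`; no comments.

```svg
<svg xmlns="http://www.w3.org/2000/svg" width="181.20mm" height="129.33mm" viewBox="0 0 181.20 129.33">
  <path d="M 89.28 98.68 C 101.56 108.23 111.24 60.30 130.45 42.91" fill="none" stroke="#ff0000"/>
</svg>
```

1 u = 1 mm; y_m = 129.33 − y.

[1] `<path>` cubic bezier, #ff0000→score S433 F2083: (89.28,30.65) → (95.26,30.26) → (101.14,37.00) → (107.27,48.43) → (113.97,62.11) → (121.58,75.59) → (130.45,86.42)

G21
G90
G0 X89.28 Y30.65
M4 S433
G1 X95.26 Y30.26 F2083
G1 X101.14 Y37.00
G1 X107.27 Y48.43
G1 X113.97 Y62.11
G1 X121.58 Y75.59
G1 X130.45 Y86.42
M5
G0 X0.00 Y0.00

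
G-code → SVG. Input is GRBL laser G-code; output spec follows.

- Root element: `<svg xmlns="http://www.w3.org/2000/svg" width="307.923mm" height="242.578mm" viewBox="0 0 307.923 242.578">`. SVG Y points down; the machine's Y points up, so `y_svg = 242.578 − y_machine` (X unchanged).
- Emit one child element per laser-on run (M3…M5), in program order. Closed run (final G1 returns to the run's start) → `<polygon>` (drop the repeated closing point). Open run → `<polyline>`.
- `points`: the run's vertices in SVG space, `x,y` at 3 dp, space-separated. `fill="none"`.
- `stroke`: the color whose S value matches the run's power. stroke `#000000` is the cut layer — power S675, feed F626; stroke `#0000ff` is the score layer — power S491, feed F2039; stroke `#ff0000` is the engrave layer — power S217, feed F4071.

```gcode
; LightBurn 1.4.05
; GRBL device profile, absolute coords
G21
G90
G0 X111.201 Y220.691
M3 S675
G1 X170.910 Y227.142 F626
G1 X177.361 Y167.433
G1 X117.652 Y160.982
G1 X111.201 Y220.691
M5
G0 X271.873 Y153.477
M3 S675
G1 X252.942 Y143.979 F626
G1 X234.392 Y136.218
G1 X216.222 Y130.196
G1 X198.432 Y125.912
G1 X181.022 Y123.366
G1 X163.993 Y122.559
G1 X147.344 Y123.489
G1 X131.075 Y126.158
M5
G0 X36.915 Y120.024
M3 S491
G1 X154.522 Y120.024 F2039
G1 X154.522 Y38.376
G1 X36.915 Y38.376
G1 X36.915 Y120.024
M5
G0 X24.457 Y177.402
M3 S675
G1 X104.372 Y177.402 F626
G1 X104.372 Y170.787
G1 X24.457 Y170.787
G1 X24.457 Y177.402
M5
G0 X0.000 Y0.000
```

<svg xmlns="http://www.w3.org/2000/svg" width="307.923mm" height="242.578mm" viewBox="0 0 307.923 242.578">
  <polygon points="111.201,21.887 170.910,15.436 177.361,75.145 117.652,81.596" fill="none" stroke="#000000"/>
  <polyline points="271.873,89.101 252.942,98.599 234.392,106.360 216.222,112.382 198.432,116.666 181.022,119.212 163.993,120.019 147.344,119.089 131.075,116.420" fill="none" stroke="#000000"/>
  <polygon points="36.915,122.554 154.522,122.554 154.522,204.202 36.915,204.202" fill="none" stroke="#0000ff"/>
  <polygon points="24.457,65.176 104.372,65.176 104.372,71.791 24.457,71.791" fill="none" stroke="#000000"/>
</svg>

Each laser-on run becomes one SVG element. Flip Y back into SVG space with y_svg = 242.578 − y_machine.

Run 1: power S675 maps to stroke `#000000` (cut). The run returns to its start, so emit a `<polygon>` with points (Y-flipped): 111.201,21.887 170.910,15.436 177.361,75.145 117.652,81.596.

Run 2: S675 ⇒ cut layer `#000000`. The run is open, so emit a `<polyline>` with points (Y-flipped): 271.873,89.101 252.942,98.599 234.392,106.360 216.222,112.382 198.432,116.666 181.022,119.212 163.993,120.019 147.344,119.089 131.075,116.420.

Run 3: S491 ⇒ score layer `#0000ff`. The run returns to its start, so emit a `<polygon>` with points (Y-flipped): 36.915,122.554 154.522,122.554 154.522,204.202 36.915,204.202.

Run 4: S675 ⇒ cut layer `#000000`. The run returns to its start, so emit a `<polygon>` with points (Y-flipped): 24.457,65.176 104.372,65.176 104.372,71.791 24.457,71.791.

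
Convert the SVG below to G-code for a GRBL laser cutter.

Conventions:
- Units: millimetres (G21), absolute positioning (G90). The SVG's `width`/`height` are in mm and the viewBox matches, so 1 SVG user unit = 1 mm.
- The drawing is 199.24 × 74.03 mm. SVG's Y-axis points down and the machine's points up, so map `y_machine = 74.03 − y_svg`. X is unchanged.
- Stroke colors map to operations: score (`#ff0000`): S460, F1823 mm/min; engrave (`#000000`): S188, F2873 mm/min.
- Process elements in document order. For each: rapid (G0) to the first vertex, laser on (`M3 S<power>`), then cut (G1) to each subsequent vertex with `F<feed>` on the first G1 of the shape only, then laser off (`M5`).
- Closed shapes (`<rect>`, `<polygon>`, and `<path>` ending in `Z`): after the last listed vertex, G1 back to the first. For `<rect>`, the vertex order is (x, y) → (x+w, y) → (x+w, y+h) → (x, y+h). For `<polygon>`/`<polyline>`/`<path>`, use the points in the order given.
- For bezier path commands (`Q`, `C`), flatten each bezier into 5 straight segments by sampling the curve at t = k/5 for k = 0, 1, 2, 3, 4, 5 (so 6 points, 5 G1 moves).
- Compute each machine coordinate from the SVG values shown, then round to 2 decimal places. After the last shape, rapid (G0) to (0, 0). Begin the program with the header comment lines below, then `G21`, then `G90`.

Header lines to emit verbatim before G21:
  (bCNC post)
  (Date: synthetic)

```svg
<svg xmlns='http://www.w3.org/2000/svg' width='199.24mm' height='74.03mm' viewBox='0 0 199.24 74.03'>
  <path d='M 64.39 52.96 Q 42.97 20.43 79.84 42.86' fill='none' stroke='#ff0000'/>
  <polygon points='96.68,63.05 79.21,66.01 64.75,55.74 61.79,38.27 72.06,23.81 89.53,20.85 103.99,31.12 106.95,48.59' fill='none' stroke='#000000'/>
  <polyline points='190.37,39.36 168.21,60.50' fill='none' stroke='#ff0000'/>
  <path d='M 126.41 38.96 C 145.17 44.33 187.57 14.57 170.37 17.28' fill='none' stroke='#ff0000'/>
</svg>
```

(bCNC post)
(Date: synthetic)
G21
G90
G0 X64.39 Y21.07
M3 S460
G1 X58.15 Y31.88 F1823
G1 X56.58 Y38.30
G1 X59.67 Y40.32
G1 X67.42 Y37.94
G1 X79.84 Y31.17
M5
G0 X96.68 Y10.98
M3 S188
G1 X79.21 Y8.02 F2873
G1 X64.75 Y18.29
G1 X61.79 Y35.76
G1 X72.06 Y50.22
G1 X89.53 Y53.18
G1 X103.99 Y42.91
G1 X106.95 Y25.44
G1 X96.68 Y10.98
M5
G0 X190.37 Y34.67
M3 S460
G1 X168.21 Y13.53 F1823
M5
G0 X126.41 Y35.07
M3 S460
G1 X139.84 Y35.52 F1823
G1 X154.94 Y41.16
G1 X167.73 Y48.74
G1 X174.20 Y55.02
G1 X170.37 Y56.75
M5
G0 X0.00 Y0.00

Since the viewBox matches the mm dimensions, user units are millimetres directly. The only transform is the Y-flip y_m = 74.03 − y_svg.

Shape 1 is a quadratic bezier drawn with `<path>`. Its stroke #ff0000 means score at S460, F1823. After flipping Y the toolpath is (64.39,21.07) → (58.15,31.88) → (56.58,38.30) → (59.67,40.32) → (67.42,37.94) → (79.84,31.17).

Shape 2 is a regular polygon drawn with `<polygon>`. Its stroke #000000 means engrave at S188, F2873. After flipping Y the toolpath is (96.68,10.98) → (79.21,8.02) → (64.75,18.29) → (61.79,35.76) → (72.06,50.22) → (89.53,53.18) → (103.99,42.91) → (106.95,25.44) → (96.68,10.98), returning to the start.

Shape 3 is a line segment drawn with `<polyline>`. Its stroke #ff0000 means score at S460, F1823. After flipping Y the toolpath is (190.37,34.67) → (168.21,13.53).

Shape 4 is a cubic bezier drawn with `<path>`. Its stroke #ff0000 means score at S460, F1823. After flipping Y the toolpath is (126.41,35.07) → (139.84,35.52) → (154.94,41.16) → (167.73,48.74) → (174.20,55.02) → (170.37,56.75).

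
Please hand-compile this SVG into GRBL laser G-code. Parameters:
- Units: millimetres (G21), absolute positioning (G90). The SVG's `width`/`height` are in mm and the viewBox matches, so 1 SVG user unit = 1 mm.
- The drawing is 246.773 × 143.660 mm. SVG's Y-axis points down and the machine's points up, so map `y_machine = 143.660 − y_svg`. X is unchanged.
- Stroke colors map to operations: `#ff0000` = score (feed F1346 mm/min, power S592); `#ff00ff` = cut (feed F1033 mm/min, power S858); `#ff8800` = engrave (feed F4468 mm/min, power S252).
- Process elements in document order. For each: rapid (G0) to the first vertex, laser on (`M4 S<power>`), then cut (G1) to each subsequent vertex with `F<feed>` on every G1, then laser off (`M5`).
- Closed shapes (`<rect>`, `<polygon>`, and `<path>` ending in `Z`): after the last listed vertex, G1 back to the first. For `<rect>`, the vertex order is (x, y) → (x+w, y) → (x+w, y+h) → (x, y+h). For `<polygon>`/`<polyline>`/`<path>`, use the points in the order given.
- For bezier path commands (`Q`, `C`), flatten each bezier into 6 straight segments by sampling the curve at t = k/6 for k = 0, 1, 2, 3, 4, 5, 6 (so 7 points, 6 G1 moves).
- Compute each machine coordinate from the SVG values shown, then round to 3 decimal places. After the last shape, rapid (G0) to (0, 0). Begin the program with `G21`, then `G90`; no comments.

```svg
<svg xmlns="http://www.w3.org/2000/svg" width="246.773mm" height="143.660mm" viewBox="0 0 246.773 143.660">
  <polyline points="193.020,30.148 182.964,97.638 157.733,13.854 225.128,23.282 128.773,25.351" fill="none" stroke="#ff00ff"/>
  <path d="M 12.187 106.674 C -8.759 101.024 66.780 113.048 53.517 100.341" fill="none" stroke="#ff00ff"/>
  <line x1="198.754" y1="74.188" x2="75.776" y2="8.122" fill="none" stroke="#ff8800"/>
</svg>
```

G21
G90
G0 X193.020 Y113.512
M4 S858
G1 X182.964 Y46.022 F1033
G1 X157.733 Y129.806 F1033
G1 X225.128 Y120.378 F1033
G1 X128.773 Y118.309 F1033
M5
G0 X12.187 Y36.986
M4 S858
G1 X8.897 Y38.534 F1033
G1 X16.540 Y38.315 F1033
G1 X29.971 Y37.506 F1033
G1 X44.042 Y37.285 F1033
G1 X53.606 Y38.830 F1033
G1 X53.517 Y43.319 F1033
M5
G0 X198.754 Y69.472
M4 S252
G1 X75.776 Y135.538 F4468
M5
G0 X0.000 Y0.000

Since the viewBox matches the mm dimensions, user units are millimetres directly. The only transform is the Y-flip y_m = 143.660 − y_svg.

Shape 1 is a open polyline drawn with `<polyline>`. Its stroke #ff00ff means cut at S858, F1033. After flipping Y the toolpath is (193.020,113.512) → (182.964,46.022) → (157.733,129.806) → (225.128,120.378) → (128.773,118.309).

Shape 2 is a cubic bezier drawn with `<path>`. Its stroke #ff00ff means cut at S858, F1033. After flipping Y the toolpath is (12.187,36.986) → (8.897,38.534) → (16.540,38.315) → (29.971,37.506) → (44.042,37.285) → (53.606,38.830) → (53.517,43.319).

Shape 3 is a line segment drawn with `<line>`. Its stroke #ff8800 means engrave at S252, F4468. After flipping Y the toolpath is (198.754,69.472) → (75.776,135.538).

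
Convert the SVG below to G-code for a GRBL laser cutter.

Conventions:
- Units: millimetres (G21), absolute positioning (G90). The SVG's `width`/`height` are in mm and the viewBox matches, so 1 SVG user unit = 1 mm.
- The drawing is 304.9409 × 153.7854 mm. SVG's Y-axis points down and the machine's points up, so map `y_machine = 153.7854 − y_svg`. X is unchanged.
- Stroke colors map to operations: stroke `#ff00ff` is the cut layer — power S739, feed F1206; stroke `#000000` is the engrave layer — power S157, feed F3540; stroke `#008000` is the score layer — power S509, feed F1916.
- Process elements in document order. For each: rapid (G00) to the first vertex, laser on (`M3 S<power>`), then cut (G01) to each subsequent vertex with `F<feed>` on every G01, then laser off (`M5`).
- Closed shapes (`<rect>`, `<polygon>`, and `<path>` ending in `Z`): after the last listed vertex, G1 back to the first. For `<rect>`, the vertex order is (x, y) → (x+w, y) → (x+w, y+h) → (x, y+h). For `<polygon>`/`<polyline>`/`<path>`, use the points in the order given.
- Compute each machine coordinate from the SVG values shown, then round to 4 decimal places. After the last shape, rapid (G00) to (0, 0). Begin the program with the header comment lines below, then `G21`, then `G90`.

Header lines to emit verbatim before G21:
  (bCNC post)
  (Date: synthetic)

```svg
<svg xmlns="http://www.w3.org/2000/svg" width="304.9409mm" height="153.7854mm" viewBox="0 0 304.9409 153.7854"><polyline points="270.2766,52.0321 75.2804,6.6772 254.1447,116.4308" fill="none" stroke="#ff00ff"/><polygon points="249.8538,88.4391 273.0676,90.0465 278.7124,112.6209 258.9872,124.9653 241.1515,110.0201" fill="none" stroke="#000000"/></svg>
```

(bCNC post)
(Date: synthetic)
G21
G90
G00 X270.2766 Y101.7533
M3 S739
G01 X75.2804 Y147.1082 F1206
G01 X254.1447 Y37.3546 F1206
M5
G00 X249.8538 Y65.3463
M3 S157
G01 X273.0676 Y63.7389 F3540
G01 X278.7124 Y41.1645 F3540
G01 X258.9872 Y28.8201 F3540
G01 X241.1515 Y43.7653 F3540
G01 X249.8538 Y65.3463 F3540
M5
G00 X0.0000 Y0.0000

viewBox `0 0 304.9409 153.7854` with mm width/height → 1 unit = 1 mm. Flip: y_m = 153.7854 − y_svg.

**Shape 1** — `<polyline>` open polyline, stroke `#ff00ff` → cut (S739, F1206). Machine vertices: (270.2766,101.7533) → (75.2804,147.1082) → (254.1447,37.3546). Open path.

**Shape 2** — `<polygon>` regular polygon, stroke `#000000` → engrave (S157, F3540). Machine vertices: (249.8538,65.3463) → (273.0676,63.7389) → (278.7124,41.1645) → (258.9872,28.8201) → (241.1515,43.7653) → (249.8538,65.3463). Closed: final G1 returns to the first vertex.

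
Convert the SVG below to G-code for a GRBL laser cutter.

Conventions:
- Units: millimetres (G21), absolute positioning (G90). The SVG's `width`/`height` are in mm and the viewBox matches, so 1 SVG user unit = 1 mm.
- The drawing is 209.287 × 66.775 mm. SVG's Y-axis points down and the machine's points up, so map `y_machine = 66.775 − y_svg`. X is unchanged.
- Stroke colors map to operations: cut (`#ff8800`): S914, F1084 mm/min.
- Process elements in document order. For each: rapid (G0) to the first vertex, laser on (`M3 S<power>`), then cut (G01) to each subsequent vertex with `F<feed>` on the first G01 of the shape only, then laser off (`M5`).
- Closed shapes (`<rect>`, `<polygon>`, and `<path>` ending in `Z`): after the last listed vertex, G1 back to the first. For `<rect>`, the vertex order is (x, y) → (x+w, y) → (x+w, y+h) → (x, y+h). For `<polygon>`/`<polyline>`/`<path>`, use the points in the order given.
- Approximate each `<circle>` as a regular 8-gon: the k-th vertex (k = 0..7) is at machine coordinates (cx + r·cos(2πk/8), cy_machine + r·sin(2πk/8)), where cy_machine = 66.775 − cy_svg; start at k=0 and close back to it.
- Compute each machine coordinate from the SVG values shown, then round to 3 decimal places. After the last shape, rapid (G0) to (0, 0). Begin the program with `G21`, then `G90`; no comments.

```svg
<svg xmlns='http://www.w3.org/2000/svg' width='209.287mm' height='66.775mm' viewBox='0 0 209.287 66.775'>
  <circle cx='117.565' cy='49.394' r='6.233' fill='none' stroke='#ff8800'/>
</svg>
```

1 u = 1 mm; y_m = 66.775 − y.

[1] `<circle>` circle, #ff8800→cut S914 F1084: (123.798,17.381) → (121.972,21.788) → (117.565,23.614) → (113.158,21.788) → (111.332,17.381) → (113.158,12.974) → (117.565,11.148) → (121.972,12.974) → (123.798,17.381) (closed)

G21
G90
G0 X123.798 Y17.381
M3 S914
G01 X121.972 Y21.788 F1084
G01 X117.565 Y23.614
G01 X113.158 Y21.788
G01 X111.332 Y17.381
G01 X113.158 Y12.974
G01 X117.565 Y11.148
G01 X121.972 Y12.974
G01 X123.798 Y17.381
M5
G0 X0.000 Y0.000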